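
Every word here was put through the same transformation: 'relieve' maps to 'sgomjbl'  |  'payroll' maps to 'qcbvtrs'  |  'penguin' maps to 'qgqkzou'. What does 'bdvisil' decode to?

The shift increases by 1 at each position, starting from +1: 1, 2, 3, ….
Decoding bdvisil: b−1=a, d−2=b, v−3=s, i−4=e, s−5=n, i−6=c, l−7=e.

absence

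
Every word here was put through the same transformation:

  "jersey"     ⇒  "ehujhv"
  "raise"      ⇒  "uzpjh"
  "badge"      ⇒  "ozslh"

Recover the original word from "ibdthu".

locker

j(9)→e(4) and e(4)→h(7) fit y≡15x+25 (mod 26); the inverse of 15 mod 26 is 7. Treating letters as 0–25, the rule is x ↦ 15x + 25 (mod 26).
Undoing it on ibdthu: i(8)→7·(8−25)≡11=l; b(1)→7·(1−25)≡14=o; d(3)→7·(3−25)≡2=c; t(19)→7·(19−25)≡10=k; h(7)→7·(7−25)≡4=e; u(20)→7·(20−25)≡17=r (all mod 26).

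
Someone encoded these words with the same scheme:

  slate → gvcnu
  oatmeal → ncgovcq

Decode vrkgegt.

receipt

The output letters match the input read backwards, each shifted +2: slate reversed is etals. Two steps: reverse the string, then apply a Caesar shift of +2.
Reversing it on vrkgegt: shift back: v−2=t, r−2=p, k−2=i, g−2=e, e−2=c, g−2=e, t−2=r → tpiecer; then reverse → receipt.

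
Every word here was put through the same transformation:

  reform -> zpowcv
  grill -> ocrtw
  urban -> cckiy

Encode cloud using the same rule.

Shifts by position in reform: pos 0: r→z (+8), pos 1: e→p (+11), pos 2: f→o (+9), pos 3: o→w (+8), pos 4: r→c (+11), pos 5: m→v (+9) — repeating every 3. It's a Vigenère-style cipher with numeric key [8,11,9]: position i shifts by key[i mod 3].
Applying it to cloud: c+8=k, l+11=w, o+9=x, u+8=c, d+11=o.

kwxco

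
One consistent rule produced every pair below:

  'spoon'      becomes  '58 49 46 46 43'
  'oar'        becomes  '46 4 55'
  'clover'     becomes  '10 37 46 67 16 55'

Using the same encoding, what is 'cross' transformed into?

10 55 46 58 58

Each letter becomes 3×(its alphabet position, a=1..z=26) + 1.
For cross: c=3→10, r=18→55, o=15→46, s=19→58, s=19→58.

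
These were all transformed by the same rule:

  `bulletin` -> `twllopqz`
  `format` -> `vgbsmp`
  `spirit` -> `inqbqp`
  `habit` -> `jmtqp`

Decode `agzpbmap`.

b(1)→t(19) and u(20)→w(22) fit y≡7x+12 (mod 26); the inverse of 7 mod 26 is 15. This is an affine cipher: with a=0,…,z=25, each position x becomes (7x+12) mod 26.
Reversing it on agzpbmap: a(0)→15·(0−12)≡2=c; g(6)→15·(6−12)≡14=o; z(25)→15·(25−12)≡13=n; p(15)→15·(15−12)≡19=t; b(1)→15·(1−12)≡17=r; m(12)→15·(12−12)≡0=a; a(0)→15·(0−12)≡2=c; p(15)→15·(15−12)≡19=t (all mod 26).

contract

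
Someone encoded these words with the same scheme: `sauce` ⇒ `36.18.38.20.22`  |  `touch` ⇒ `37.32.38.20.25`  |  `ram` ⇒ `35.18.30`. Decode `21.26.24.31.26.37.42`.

dignity

s is letter #19 and maps to 36: an offset of 17. The number is (letter's place in the alphabet, a=1) + 17.
Undoing it on 21.26.24.31.26.37.42: 21→(21−17)÷1=4=d, 26→(26−17)÷1=9=i, 24→(24−17)÷1=7=g, 31→(31−17)÷1=14=n, 26→(26−17)÷1=9=i, 37→(37−17)÷1=20=t, 42→(42−17)÷1=25=y.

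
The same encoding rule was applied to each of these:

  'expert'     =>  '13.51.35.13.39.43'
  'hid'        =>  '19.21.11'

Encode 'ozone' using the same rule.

Each letter becomes 2×(its alphabet position, a=1..z=26) + 3.
For ozone: o=15→33, z=26→55, o=15→33, n=14→31, e=5→13.

33.55.33.31.13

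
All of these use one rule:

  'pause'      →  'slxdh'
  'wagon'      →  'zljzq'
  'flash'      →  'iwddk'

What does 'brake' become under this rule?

Shifts by position in pause: pos 0: p→s (+3), pos 1: a→l (+11), pos 2: u→x (+3), pos 3: s→d (+11) — repeating every 2. The shifts repeat in a cycle of length 2: positions 0,1,… shift by +3, +11, then the pattern repeats.
Applying it to brake: b+3=e, r+11=c, a+3=d, k+11=v, e+3=h.

ecdvh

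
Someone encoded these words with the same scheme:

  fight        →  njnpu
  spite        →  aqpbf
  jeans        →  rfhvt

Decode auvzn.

It's a Vigenère-style cipher with numeric key [8,1,7]: position i shifts by key[i mod 3].
Reversing it on auvzn: a−8=s, u−1=t, v−7=o, z−8=r, n−1=m.

storm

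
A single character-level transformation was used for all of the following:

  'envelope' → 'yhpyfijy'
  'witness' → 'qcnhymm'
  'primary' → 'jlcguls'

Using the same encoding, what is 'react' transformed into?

lyuwn

Compare letters: e→y is +20, n→h is +20, v→p is +20 — a constant shift. Every letter moves 20 places later in the alphabet, wrapping around z→a.
Applying it to react: r+20=l, e+20=y, a+20=u, c+20=w, t+20=n.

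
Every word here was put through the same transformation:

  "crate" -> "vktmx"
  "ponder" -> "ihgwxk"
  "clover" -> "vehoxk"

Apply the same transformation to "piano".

Each letter is shifted forward by 19 in the alphabet (a Caesar shift of +19).
Applying it to piano: p+19=i, i+19=b, a+19=t, n+19=g, o+19=h.

ibtgh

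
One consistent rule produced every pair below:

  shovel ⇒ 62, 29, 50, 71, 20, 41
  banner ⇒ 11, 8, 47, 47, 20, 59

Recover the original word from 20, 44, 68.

Each letter becomes 3×(its alphabet position, a=1..z=26) + 5.
Reversing it on 20, 44, 68: 20→(20−5)÷3=5=e, 44→(44−5)÷3=13=m, 68→(68−5)÷3=21=u.

emu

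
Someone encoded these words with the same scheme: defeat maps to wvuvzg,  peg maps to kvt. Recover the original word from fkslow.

uphold

Letters are reflected about the middle of the alphabet (position → 25−position): Atbash.
Undoing it on fkslow: f↔u, k↔p, s↔h, l↔o, o↔l, w↔d.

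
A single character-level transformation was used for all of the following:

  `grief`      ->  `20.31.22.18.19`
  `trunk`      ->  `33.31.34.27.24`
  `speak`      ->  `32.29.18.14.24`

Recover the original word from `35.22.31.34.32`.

virus

Each letter is replaced by its alphabet position (a=1..z=26) + 13.
Reversing it on 35.22.31.34.32: 35→(35−13)÷1=22=v, 22→(22−13)÷1=9=i, 31→(31−13)÷1=18=r, 34→(34−13)÷1=21=u, 32→(32−13)÷1=19=s.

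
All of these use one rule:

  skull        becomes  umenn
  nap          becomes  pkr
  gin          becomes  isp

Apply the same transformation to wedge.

yofio

The rule splits by letter class: vowels +10, consonants +2.
Applying it to wedge: w(cons)+2=y, e(vowel)+10=o, d(cons)+2=f, g(cons)+2=i, e(vowel)+10=o.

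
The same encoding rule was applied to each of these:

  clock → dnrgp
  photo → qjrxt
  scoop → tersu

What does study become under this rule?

tvxhd

In clock: c→d is +1, l→n is +2, o→r is +3, c→g is +4 — the shift increases by 1 each position. Letter i (0-indexed) is shifted by i+1, so successive shifts are 1, 2, 3, ….
For study: s+1=t, t+2=v, u+3=x, d+4=h, y+5=d.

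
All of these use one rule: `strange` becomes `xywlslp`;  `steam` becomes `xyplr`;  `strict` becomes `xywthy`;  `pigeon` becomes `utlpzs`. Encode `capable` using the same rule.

hlulgqp

Two shifts are in play — +11 for a/e/i/o/u, +5 for every other letter.
For capable: c(cons)+5=h, a(vowel)+11=l, p(cons)+5=u, a(vowel)+11=l, b(cons)+5=g, l(cons)+5=q, e(vowel)+11=p.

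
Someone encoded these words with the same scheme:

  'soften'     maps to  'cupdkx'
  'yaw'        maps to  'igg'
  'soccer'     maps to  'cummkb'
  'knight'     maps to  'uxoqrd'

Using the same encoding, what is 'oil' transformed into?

uov

The shift depends on letter class: consonant s→c is +10, but vowel o→u is +6. Two shifts are in play — +6 for a/e/i/o/u, +10 for every other letter.
On oil: o(vowel)+6=u, i(vowel)+6=o, l(cons)+10=v.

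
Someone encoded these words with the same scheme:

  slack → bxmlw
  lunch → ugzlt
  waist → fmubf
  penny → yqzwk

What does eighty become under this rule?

The shifts repeat in a cycle of length 3: positions 0,1,… shift by +9, +12, +12, then the pattern repeats.
For eighty: e+9=n, i+12=u, g+12=s, h+9=q, t+12=f, y+12=k.

nusqfk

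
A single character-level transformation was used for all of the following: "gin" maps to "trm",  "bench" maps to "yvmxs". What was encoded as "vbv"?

Each pair mirrors across the alphabet (g↔t, i↔r, n↔m): positions sum to 25. This is the alphabet-reversal cipher (Atbash): a becomes z, b becomes y, etc.
Undoing it on vbv: v↔e, b↔y, v↔e.

eye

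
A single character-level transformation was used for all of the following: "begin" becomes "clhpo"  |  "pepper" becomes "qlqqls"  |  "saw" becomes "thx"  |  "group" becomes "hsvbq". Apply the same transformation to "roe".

The shift depends on letter class: consonant b→c is +1, but vowel e→l is +7. The rule splits by letter class: vowels +7, consonants +1.
On roe: r(cons)+1=s, o(vowel)+7=v, e(vowel)+7=l.

svl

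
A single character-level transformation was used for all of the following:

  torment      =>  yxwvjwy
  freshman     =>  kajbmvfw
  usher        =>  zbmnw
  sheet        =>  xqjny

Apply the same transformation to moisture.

Shifts by position in torment: pos 0: t→y (+5), pos 1: o→x (+9), pos 2: r→w (+5), pos 3: m→v (+9) — repeating every 2. It's a Vigenère-style cipher with numeric key [5,9]: position i shifts by key[i mod 2].
For moisture: m+5=r, o+9=x, i+5=n, s+9=b, t+5=y, u+9=d, r+5=w, e+9=n.

rxnbydwn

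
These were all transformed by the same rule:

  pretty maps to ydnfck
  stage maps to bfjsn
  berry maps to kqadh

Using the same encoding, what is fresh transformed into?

odneq

Shifts by position in pretty: pos 0: p→y (+9), pos 1: r→d (+12), pos 2: e→n (+9), pos 3: t→f (+12) — repeating every 2. It's a Vigenère-style cipher with numeric key [9,12]: position i shifts by key[i mod 2].
Applying it to fresh: f+9=o, r+12=d, e+9=n, s+12=e, h+9=q.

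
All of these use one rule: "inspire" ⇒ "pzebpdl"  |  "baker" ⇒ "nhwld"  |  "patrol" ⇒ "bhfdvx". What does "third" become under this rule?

The shift depends on letter class: consonant n→z is +12, but vowel i→p is +7. Vowels shift forward by 7 and consonants shift forward by 12.
On third: t(cons)+12=f, h(cons)+12=t, i(vowel)+7=p, r(cons)+12=d, d(cons)+12=p.

ftpdp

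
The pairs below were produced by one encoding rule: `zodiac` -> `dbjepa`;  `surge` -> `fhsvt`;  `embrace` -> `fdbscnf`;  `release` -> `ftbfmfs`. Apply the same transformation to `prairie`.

fjsjbsq

Read the word backwards and shift each letter +1.
On prairie: reverse → eiriarp; then shift: e+1=f, i+1=j, r+1=s, i+1=j, a+1=b, r+1=s, p+1=q.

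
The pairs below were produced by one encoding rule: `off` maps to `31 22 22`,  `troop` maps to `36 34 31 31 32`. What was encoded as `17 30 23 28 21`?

angle

o is letter #15 and maps to 31: an offset of 16. Each letter is replaced by its alphabet position (a=1..z=26) + 16.
Undoing it on 17 30 23 28 21: 17→(17−16)÷1=1=a, 30→(30−16)÷1=14=n, 23→(23−16)÷1=7=g, 28→(28−16)÷1=12=l, 21→(21−16)÷1=5=e.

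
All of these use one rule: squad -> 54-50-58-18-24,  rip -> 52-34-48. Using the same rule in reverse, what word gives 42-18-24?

mad

With a=1..z=26, the number is 2·pos + 16.
Reversing it on 42-18-24: 42→(42−16)÷2=13=m, 18→(18−16)÷2=1=a, 24→(24−16)÷2=4=d.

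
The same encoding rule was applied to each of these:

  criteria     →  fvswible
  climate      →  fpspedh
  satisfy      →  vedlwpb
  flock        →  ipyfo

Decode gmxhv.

Shifts by position in criteria: pos 0: c→f (+3), pos 1: r→v (+4), pos 2: i→s (+10), pos 3: t→w (+3), pos 4: e→i (+4), pos 5: r→b (+10) — repeating every 3. The shifts repeat in a cycle of length 3: positions 0,1,… shift by +3, +4, +10, then the pattern repeats.
Reversing it on gmxhv: g−3=d, m−4=i, x−10=n, h−3=e, v−4=r.

diner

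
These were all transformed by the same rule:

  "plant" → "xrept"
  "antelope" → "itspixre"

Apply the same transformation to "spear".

The word is reversed, then every letter is shifted forward by 4.
For spear: reverse → raeps; then shift: r+4=v, a+4=e, e+4=i, p+4=t, s+4=w.

veitw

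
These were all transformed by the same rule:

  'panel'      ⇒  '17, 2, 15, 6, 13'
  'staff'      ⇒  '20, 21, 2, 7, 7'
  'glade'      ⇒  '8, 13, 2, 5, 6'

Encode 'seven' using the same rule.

The number is (letter's place in the alphabet, a=1) + 1.
On seven: s=19→20, e=5→6, v=22→23, e=5→6, n=14→15.

20, 6, 23, 6, 15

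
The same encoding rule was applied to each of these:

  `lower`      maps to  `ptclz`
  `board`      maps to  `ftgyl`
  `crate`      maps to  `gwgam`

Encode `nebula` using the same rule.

Each letter shifts forward by (position + 4), i.e. 4, 5, 6, … — the shift grows by one for each successive letter.
On nebula: n+4=r, e+5=j, b+6=h, u+7=b, l+8=t, a+9=j.

rjhbtj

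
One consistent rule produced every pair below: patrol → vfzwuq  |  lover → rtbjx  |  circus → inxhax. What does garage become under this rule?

mfxfmj

Shifts by position in patrol: pos 0: p→v (+6), pos 1: a→f (+5), pos 2: t→z (+6), pos 3: r→w (+5) — repeating every 2. It's a Vigenère-style cipher with numeric key [6,5]: position i shifts by key[i mod 2].
For garage: g+6=m, a+5=f, r+6=x, a+5=f, g+6=m, e+5=j.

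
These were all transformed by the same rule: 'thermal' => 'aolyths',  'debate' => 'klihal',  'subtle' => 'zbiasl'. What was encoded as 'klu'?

Compare letters: t→a is +7, h→o is +7, e→l is +7 — a constant shift. Every letter moves 7 places later in the alphabet, wrapping around z→a.
Undoing it on klu: k−7=d, l−7=e, u−7=n.

den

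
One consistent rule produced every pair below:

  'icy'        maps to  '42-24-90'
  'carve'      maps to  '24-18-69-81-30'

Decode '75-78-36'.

tug

i(#9)→42 and c(#3)→24: differences scale by 3, so n = 3·pos + 15. The formula is n = 3×(alphabet index, a=1) + 15.
Decoding 75-78-36: 75→(75−15)÷3=20=t, 78→(78−15)÷3=21=u, 36→(36−15)÷3=7=g.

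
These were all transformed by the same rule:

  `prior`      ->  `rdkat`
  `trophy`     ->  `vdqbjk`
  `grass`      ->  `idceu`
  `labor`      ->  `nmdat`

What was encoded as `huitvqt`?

It's a Vigenère-style cipher with numeric key [2,12]: position i shifts by key[i mod 2].
Decoding huitvqt: h−2=f, u−12=i, i−2=g, t−12=h, v−2=t, q−12=e, t−2=r.

fighter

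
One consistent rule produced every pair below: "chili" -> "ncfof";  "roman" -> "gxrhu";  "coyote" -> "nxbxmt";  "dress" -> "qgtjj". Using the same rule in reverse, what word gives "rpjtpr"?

c(2)→n(13) and h(7)→c(2) fit y≡3x+7 (mod 26); the inverse of 3 mod 26 is 9. Each letter's alphabet position (a=0..z=25) is mapped through 3·x+7 mod 26 — an affine cipher.
Decoding rpjtpr: r(17)→9·(17−7)≡12=m; p(15)→9·(15−7)≡20=u; j(9)→9·(9−7)≡18=s; t(19)→9·(19−7)≡4=e; p(15)→9·(15−7)≡20=u; r(17)→9·(17−7)≡12=m (all mod 26).

museum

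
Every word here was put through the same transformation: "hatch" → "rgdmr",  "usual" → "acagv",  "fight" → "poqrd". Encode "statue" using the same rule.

Vowels shift forward by 6 and consonants shift forward by 10.
Applying it to statue: s(cons)+10=c, t(cons)+10=d, a(vowel)+6=g, t(cons)+10=d, u(vowel)+6=a, e(vowel)+6=k.

cdgdak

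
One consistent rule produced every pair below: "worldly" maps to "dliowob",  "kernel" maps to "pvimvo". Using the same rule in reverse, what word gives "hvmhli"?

Each pair mirrors across the alphabet (w↔d, o↔l, r↔i): positions sum to 25. This is the alphabet-reversal cipher (Atbash): a becomes z, b becomes y, etc.
Undoing it on hvmhli: h↔s, v↔e, m↔n, h↔s, l↔o, i↔r.

sensor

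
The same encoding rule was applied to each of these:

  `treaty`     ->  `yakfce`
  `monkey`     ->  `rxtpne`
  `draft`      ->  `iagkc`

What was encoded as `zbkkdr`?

useful

Shifts by position in treaty: pos 0: t→y (+5), pos 1: r→a (+9), pos 2: e→k (+6), pos 3: a→f (+5), pos 4: t→c (+9), pos 5: y→e (+6) — repeating every 3. It's a Vigenère-style cipher with numeric key [5,9,6]: position i shifts by key[i mod 3].
Reversing it on zbkkdr: z−5=u, b−9=s, k−6=e, k−5=f, d−9=u, r−6=l.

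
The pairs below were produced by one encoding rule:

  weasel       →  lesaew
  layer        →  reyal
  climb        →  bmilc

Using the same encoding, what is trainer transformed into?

reniart

The output letters match the input read backwards: weasel reversed is lesaew. It's just the letters in reverse order.
Applying it to trainer: reverse → reniart.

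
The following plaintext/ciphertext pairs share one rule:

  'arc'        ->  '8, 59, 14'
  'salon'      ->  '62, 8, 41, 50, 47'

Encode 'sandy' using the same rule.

a(#1)→8 and r(#18)→59: differences scale by 3, so n = 3·pos + 5. The formula is n = 3×(alphabet index, a=1) + 5.
On sandy: s=19→62, a=1→8, n=14→47, d=4→17, y=25→80.

62, 8, 47, 17, 80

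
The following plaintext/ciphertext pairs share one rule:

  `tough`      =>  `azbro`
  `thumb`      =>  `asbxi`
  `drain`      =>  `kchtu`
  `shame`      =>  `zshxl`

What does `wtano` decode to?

pitch

Shifts by position in tough: pos 0: t→a (+7), pos 1: o→z (+11), pos 2: u→b (+7), pos 3: g→r (+11) — repeating every 2. The shifts repeat in a cycle of length 2: positions 0,1,… shift by +7, +11, then the pattern repeats.
Undoing it on wtano: w−7=p, t−11=i, a−7=t, n−11=c, o−7=h.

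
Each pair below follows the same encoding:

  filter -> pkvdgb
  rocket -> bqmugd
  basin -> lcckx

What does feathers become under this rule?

pgcdrgbc

Two shifts are in play — +2 for a/e/i/o/u, +10 for every other letter.
Applying it to feathers: f(cons)+10=p, e(vowel)+2=g, a(vowel)+2=c, t(cons)+10=d, h(cons)+10=r, e(vowel)+2=g, r(cons)+10=b, s(cons)+10=c.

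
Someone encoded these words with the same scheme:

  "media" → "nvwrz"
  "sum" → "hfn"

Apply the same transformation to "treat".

Each pair mirrors across the alphabet (m↔n, e↔v, d↔w): positions sum to 25. Letters are reflected about the middle of the alphabet (position → 25−position): Atbash.
On treat: t↔g, r↔i, e↔v, a↔z, t↔g.

givzg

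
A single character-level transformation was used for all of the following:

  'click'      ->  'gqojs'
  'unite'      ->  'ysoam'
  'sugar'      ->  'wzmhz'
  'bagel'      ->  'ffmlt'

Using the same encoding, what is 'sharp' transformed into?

The shift increases by 1 at each position, starting from +4: 4, 5, 6, ….
For sharp: s+4=w, h+5=m, a+6=g, r+7=y, p+8=x.

wmgyx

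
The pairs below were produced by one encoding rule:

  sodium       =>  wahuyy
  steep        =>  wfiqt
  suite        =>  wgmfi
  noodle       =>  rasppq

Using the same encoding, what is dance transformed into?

Shifts by position in sodium: pos 0: s→w (+4), pos 1: o→a (+12), pos 2: d→h (+4), pos 3: i→u (+12) — repeating every 2. A repeating key of period 2 is used — shifts +4, +12 over and over.
For dance: d+4=h, a+12=m, n+4=r, c+12=o, e+4=i.

hmroi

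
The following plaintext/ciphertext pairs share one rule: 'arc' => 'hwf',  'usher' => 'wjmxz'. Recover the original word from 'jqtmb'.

The output letters match the input read backwards, each shifted +5: arc reversed is cra. Read the word backwards and shift each letter +5.
Undoing it on jqtmb: shift back: j−5=e, q−5=l, t−5=o, m−5=h, b−5=w → elohw; then reverse → whole.

whole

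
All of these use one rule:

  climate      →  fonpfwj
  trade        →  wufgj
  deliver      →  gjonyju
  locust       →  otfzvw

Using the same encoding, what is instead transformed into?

nqvwjfg

The shift depends on letter class: consonant c→f is +3, but vowel i→n is +5. The rule splits by letter class: vowels +5, consonants +3.
Applying it to instead: i(vowel)+5=n, n(cons)+3=q, s(cons)+3=v, t(cons)+3=w, e(vowel)+5=j, a(vowel)+5=f, d(cons)+3=g.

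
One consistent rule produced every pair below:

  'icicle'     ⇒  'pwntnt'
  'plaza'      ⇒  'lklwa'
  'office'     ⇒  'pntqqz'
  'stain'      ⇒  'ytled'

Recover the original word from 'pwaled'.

The output letters match the input read backwards, each shifted +11: icicle reversed is elcici. The word is reversed, then every letter is shifted forward by 11.
Decoding pwaled: shift back: p−11=e, w−11=l, a−11=p, l−11=a, e−11=t, d−11=s → elpats; then reverse → staple.

staple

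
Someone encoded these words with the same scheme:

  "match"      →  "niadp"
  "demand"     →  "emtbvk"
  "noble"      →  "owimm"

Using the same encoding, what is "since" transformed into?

tqudm

Shifts by position in match: pos 0: m→n (+1), pos 1: a→i (+8), pos 2: t→a (+7), pos 3: c→d (+1), pos 4: h→p (+8) — repeating every 3. The shifts repeat in a cycle of length 3: positions 0,1,… shift by +1, +8, +7, then the pattern repeats.
Applying it to since: s+1=t, i+8=q, n+7=u, c+1=d, e+8=m.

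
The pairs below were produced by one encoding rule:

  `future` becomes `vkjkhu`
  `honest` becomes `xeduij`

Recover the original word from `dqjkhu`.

nature

Compare letters: f→v is +16, u→k is +16, t→j is +16 — a constant shift. Each letter is shifted forward by 16 in the alphabet (a Caesar shift of +16).
Undoing it on dqjkhu: d−16=n, q−16=a, j−16=t, k−16=u, h−16=r, u−16=e.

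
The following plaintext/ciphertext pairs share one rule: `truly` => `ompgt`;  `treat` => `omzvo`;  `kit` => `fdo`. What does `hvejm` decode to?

This is a Caesar cipher with shift 21.
Reversing it on hvejm: h−21=m, v−21=a, e−21=j, j−21=o, m−21=r.

major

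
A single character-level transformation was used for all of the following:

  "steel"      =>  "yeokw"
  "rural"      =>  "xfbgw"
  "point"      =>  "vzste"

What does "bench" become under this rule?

hpxis

Shifts by position in steel: pos 0: s→y (+6), pos 1: t→e (+11), pos 2: e→o (+10), pos 3: e→k (+6), pos 4: l→w (+11) — repeating every 3. It's a Vigenère-style cipher with numeric key [6,11,10]: position i shifts by key[i mod 3].
On bench: b+6=h, e+11=p, n+10=x, c+6=i, h+11=s.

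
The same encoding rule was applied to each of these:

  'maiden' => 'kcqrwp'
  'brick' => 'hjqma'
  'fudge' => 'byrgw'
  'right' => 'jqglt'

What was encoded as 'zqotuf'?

pistol

m(12)→k(10) and a(0)→c(2) fit y≡5x+2 (mod 26); the inverse of 5 mod 26 is 21. Each letter's alphabet position (a=0..z=25) is mapped through 5·x+2 mod 26 — an affine cipher.
Undoing it on zqotuf: z(25)→21·(25−2)≡15=p; q(16)→21·(16−2)≡8=i; o(14)→21·(14−2)≡18=s; t(19)→21·(19−2)≡19=t; u(20)→21·(20−2)≡14=o; f(5)→21·(5−2)≡11=l (all mod 26).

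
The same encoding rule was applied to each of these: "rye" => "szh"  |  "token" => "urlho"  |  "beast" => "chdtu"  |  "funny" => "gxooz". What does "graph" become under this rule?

hsdqi

The shift depends on letter class: consonant r→s is +1, but vowel e→h is +3. Vowels shift forward by 3 and consonants shift forward by 1.
On graph: g(cons)+1=h, r(cons)+1=s, a(vowel)+3=d, p(cons)+1=q, h(cons)+1=i.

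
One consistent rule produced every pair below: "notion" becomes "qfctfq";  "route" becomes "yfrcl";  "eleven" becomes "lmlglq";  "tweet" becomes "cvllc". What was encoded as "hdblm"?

camel

Each letter's alphabet position (a=0..z=25) is mapped through 15·x+3 mod 26 — an affine cipher.
Reversing it on hdblm: h(7)→7·(7−3)≡2=c; d(3)→7·(3−3)≡0=a; b(1)→7·(1−3)≡12=m; l(11)→7·(11−3)≡4=e; m(12)→7·(12−3)≡11=l (all mod 26).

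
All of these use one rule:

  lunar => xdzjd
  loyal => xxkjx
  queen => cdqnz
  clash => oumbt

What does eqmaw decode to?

Shifts by position in lunar: pos 0: l→x (+12), pos 1: u→d (+9), pos 2: n→z (+12), pos 3: a→j (+9) — repeating every 2. The shifts repeat in a cycle of length 2: positions 0,1,… shift by +12, +9, then the pattern repeats.
Undoing it on eqmaw: e−12=s, q−9=h, m−12=a, a−9=r, w−12=k.

shark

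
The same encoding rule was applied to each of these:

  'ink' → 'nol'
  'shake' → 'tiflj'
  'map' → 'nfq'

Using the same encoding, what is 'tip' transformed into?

The shift depends on letter class: consonant n→o is +1, but vowel i→n is +5. Vowels shift forward by 5 and consonants shift forward by 1.
Applying it to tip: t(cons)+1=u, i(vowel)+5=n, p(cons)+1=q.

unq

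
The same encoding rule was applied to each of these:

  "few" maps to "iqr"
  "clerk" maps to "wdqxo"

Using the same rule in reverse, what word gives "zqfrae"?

soften

The output letters match the input read backwards, each shifted +12: few reversed is wef. Read the word backwards and shift each letter +12.
Undoing it on zqfrae: shift back: z−12=n, q−12=e, f−12=t, r−12=f, a−12=o, e−12=s → netfos; then reverse → soften.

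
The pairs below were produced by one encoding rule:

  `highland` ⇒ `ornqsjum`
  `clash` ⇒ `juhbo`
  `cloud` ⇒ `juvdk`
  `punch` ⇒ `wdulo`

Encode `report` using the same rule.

ynwxyc

The shifts repeat in a cycle of length 2: positions 0,1,… shift by +7, +9, then the pattern repeats.
Applying it to report: r+7=y, e+9=n, p+7=w, o+9=x, r+7=y, t+9=c.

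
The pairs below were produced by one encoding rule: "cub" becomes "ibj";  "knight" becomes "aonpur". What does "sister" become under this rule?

ylazpz

The output letters match the input read backwards, each shifted +7: cub reversed is buc. The word is reversed, then every letter is shifted forward by 7.
Applying it to sister: reverse → retsis; then shift: r+7=y, e+7=l, t+7=a, s+7=z, i+7=p, s+7=z.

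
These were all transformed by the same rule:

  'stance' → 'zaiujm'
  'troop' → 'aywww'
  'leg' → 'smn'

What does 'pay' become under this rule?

The shift depends on letter class: consonant s→z is +7, but vowel a→i is +8. The rule splits by letter class: vowels +8, consonants +7.
For pay: p(cons)+7=w, a(vowel)+8=i, y(cons)+7=f.

wif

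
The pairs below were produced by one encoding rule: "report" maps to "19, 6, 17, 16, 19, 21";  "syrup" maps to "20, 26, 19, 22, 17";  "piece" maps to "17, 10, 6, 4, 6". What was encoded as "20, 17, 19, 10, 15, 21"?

sprint

r is letter #18 and maps to 19: an offset of 1. Each letter is replaced by its alphabet position (a=1..z=26) + 1.
Undoing it on 20, 17, 19, 10, 15, 21: 20→(20−1)÷1=19=s, 17→(17−1)÷1=16=p, 19→(19−1)÷1=18=r, 10→(10−1)÷1=9=i, 15→(15−1)÷1=14=n, 21→(21−1)÷1=20=t.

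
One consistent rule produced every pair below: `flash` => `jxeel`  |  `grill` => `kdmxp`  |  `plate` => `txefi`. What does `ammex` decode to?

The shifts repeat in a cycle of length 2: positions 0,1,… shift by +4, +12, then the pattern repeats.
Undoing it on ammex: a−4=w, m−12=a, m−4=i, e−12=s, x−4=t.

waist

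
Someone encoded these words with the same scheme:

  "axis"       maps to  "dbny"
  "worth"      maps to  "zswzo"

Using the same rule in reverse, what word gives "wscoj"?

Letter i (0-indexed) is shifted by i+3, so successive shifts are 3, 4, 5, ….
Decoding wscoj: w−3=t, s−4=o, c−5=x, o−6=i, j−7=c.

toxic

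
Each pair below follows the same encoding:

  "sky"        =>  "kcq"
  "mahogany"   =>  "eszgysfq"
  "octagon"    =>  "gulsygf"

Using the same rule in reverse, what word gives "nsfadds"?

Compare letters: s→k is +18, k→c is +18, y→q is +18 — a constant shift. Each letter is shifted forward by 18 in the alphabet (a Caesar shift of +18).
Decoding nsfadds: n−18=v, s−18=a, f−18=n, a−18=i, d−18=l, d−18=l, s−18=a.

vanilla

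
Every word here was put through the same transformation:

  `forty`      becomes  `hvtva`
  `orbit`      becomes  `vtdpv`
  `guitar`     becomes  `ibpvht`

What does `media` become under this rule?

olfph

The shift depends on letter class: consonant f→h is +2, but vowel o→v is +7. The rule splits by letter class: vowels +7, consonants +2.
On media: m(cons)+2=o, e(vowel)+7=l, d(cons)+2=f, i(vowel)+7=p, a(vowel)+7=h.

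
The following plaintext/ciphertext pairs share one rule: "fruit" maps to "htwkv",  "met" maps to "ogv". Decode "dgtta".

Every letter moves 2 places later in the alphabet, wrapping around z→a.
Reversing it on dgtta: d−2=b, g−2=e, t−2=r, t−2=r, a−2=y.

berry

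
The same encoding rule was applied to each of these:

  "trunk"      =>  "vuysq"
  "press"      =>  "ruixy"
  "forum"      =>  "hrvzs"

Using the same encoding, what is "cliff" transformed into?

eomkl

In trunk: t→v is +2, r→u is +3, u→y is +4, n→s is +5 — the shift increases by 1 each position. Letter i (0-indexed) is shifted by i+2, so successive shifts are 2, 3, 4, ….
Applying it to cliff: c+2=e, l+3=o, i+4=m, f+5=k, f+6=l.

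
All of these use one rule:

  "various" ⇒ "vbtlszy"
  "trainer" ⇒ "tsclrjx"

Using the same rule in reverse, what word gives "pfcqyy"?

peanut

In various: v→v is +0, a→b is +1, r→t is +2, i→l is +3 — the shift increases by 1 each position. The shift increases by 1 at each position, starting from +0: 0, 1, 2, ….
Decoding pfcqyy: p−0=p, f−1=e, c−2=a, q−3=n, y−4=u, y−5=t.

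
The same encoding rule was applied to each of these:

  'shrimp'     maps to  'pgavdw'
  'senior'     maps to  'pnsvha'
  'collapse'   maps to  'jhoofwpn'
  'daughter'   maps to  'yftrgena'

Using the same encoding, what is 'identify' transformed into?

vynsevcb

s(18)→p(15) and h(7)→g(6) fit y≡15x+5 (mod 26); the inverse of 15 mod 26 is 7. This is an affine cipher: with a=0,…,z=25, each position x becomes (15x+5) mod 26.
For identify: i(8)→15·8+5≡21=v; d(3)→15·3+5≡24=y; e(4)→15·4+5≡13=n; n(13)→15·13+5≡18=s; t(19)→15·19+5≡4=e; i(8)→15·8+5≡21=v; f(5)→15·5+5≡2=c; y(24)→15·24+5≡1=b (all mod 26).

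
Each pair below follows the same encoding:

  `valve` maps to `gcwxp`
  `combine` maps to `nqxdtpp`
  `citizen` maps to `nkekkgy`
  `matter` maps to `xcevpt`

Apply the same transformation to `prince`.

attpng

Shifts by position in valve: pos 0: v→g (+11), pos 1: a→c (+2), pos 2: l→w (+11), pos 3: v→x (+2) — repeating every 2. It's a Vigenère-style cipher with numeric key [11,2]: position i shifts by key[i mod 2].
For prince: p+11=a, r+2=t, i+11=t, n+2=p, c+11=n, e+2=g.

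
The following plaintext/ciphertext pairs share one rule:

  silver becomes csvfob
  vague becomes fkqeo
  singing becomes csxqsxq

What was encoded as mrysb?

Compare letters: s→c is +10, i→s is +10, l→v is +10 — a constant shift. It's a constant shift of +10 (ROT10).
Reversing it on mrysb: m−10=c, r−10=h, y−10=o, s−10=i, b−10=r.

choir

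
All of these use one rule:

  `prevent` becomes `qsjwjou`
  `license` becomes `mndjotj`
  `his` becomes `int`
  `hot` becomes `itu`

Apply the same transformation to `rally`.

sfmmz

The shift depends on letter class: consonant p→q is +1, but vowel e→j is +5. The rule splits by letter class: vowels +5, consonants +1.
For rally: r(cons)+1=s, a(vowel)+5=f, l(cons)+1=m, l(cons)+1=m, y(cons)+1=z.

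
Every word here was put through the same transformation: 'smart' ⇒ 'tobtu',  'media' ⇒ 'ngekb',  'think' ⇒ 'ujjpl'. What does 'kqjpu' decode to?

joint

Shifts by position in smart: pos 0: s→t (+1), pos 1: m→o (+2), pos 2: a→b (+1), pos 3: r→t (+2) — repeating every 2. A repeating key of period 2 is used — shifts +1, +2 over and over.
Undoing it on kqjpu: k−1=j, q−2=o, j−1=i, p−2=n, u−1=t.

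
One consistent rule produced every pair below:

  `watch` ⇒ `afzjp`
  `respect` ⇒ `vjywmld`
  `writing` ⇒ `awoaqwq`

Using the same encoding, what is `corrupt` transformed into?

gtxycyd

In watch: w→a is +4, a→f is +5, t→z is +6, c→j is +7 — the shift increases by 1 each position. Each letter shifts forward by (position + 4), i.e. 4, 5, 6, … — the shift grows by one for each successive letter.
Applying it to corrupt: c+4=g, o+5=t, r+6=x, r+7=y, u+8=c, p+9=y, t+10=d.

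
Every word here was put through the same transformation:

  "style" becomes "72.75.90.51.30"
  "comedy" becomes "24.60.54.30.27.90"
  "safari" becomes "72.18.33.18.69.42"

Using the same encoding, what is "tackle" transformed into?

75.18.24.48.51.30

Each letter becomes 3×(its alphabet position, a=1..z=26) + 15.
Applying it to tackle: t=20→75, a=1→18, c=3→24, k=11→48, l=12→51, e=5→30.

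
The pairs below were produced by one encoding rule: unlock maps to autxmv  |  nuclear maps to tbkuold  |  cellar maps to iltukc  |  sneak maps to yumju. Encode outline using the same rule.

ubbusyq

In unlock: u→a is +6, n→u is +7, l→t is +8, o→x is +9 — the shift increases by 1 each position. The shift increases by 1 at each position, starting from +6: 6, 7, 8, ….
On outline: o+6=u, u+7=b, t+8=b, l+9=u, i+10=s, n+11=y, e+12=q.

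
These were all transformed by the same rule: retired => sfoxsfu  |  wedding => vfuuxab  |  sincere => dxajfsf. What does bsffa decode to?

green

r(17)→s(18) and e(4)→f(5) fit y≡11x+13 (mod 26); the inverse of 11 mod 26 is 19. Treating letters as 0–25, the rule is x ↦ 11x + 13 (mod 26).
Decoding bsffa: b(1)→19·(1−13)≡6=g; s(18)→19·(18−13)≡17=r; f(5)→19·(5−13)≡4=e; f(5)→19·(5−13)≡4=e; a(0)→19·(0−13)≡13=n (all mod 26).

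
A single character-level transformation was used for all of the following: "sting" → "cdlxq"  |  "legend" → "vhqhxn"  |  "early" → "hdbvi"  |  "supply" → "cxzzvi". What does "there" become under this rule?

drhbh

Two shifts are in play — +3 for a/e/i/o/u, +10 for every other letter.
Applying it to there: t(cons)+10=d, h(cons)+10=r, e(vowel)+3=h, r(cons)+10=b, e(vowel)+3=h.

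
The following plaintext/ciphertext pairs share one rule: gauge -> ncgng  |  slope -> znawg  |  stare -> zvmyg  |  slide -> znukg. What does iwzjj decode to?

It's a Vigenère-style cipher with numeric key [7,2,12]: position i shifts by key[i mod 3].
Decoding iwzjj: i−7=b, w−2=u, z−12=n, j−7=c, j−2=h.

bunch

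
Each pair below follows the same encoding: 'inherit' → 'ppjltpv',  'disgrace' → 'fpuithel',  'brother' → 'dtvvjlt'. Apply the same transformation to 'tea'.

Vowels shift forward by 7 and consonants shift forward by 2.
For tea: t(cons)+2=v, e(vowel)+7=l, a(vowel)+7=h.

vlh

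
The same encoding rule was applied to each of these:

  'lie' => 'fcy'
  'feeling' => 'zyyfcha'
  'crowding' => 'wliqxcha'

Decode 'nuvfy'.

Compare letters: l→f is +20, i→c is +20, e→y is +20 — a constant shift. It's a constant shift of +20 (ROT20).
Decoding nuvfy: n−20=t, u−20=a, v−20=b, f−20=l, y−20=e.

table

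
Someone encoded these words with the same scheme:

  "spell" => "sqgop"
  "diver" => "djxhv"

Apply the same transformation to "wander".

wbpgiw

In spell: s→s is +0, p→q is +1, e→g is +2, l→o is +3 — the shift increases by 1 each position. The shift increases by 1 at each position, starting from +0: 0, 1, 2, ….
For wander: w+0=w, a+1=b, n+2=p, d+3=g, e+4=i, r+5=w.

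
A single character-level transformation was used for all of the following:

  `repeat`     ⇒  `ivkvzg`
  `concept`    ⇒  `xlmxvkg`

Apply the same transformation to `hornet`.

slimvg

This is the alphabet-reversal cipher (Atbash): a becomes z, b becomes y, etc.
Applying it to hornet: h↔s, o↔l, r↔i, n↔m, e↔v, t↔g.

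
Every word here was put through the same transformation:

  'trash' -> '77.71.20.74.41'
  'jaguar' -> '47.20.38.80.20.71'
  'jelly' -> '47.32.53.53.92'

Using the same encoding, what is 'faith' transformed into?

t(#20)→77 and r(#18)→71: differences scale by 3, so n = 3·pos + 17. The formula is n = 3×(alphabet index, a=1) + 17.
On faith: f=6→35, a=1→20, i=9→44, t=20→77, h=8→41.

35.20.44.77.41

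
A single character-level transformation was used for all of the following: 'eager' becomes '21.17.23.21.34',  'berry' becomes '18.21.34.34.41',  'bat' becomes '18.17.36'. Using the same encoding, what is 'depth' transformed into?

Letters become their 1-based position plus 16 (so a→17, b→18, …).
Applying it to depth: d=4→20, e=5→21, p=16→32, t=20→36, h=8→24.

20.21.32.36.24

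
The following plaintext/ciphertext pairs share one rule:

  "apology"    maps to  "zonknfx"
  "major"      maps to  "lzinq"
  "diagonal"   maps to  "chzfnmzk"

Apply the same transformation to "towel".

Compare letters: a→z is +25, p→o is +25, o→n is +25 — a constant shift. It's a constant shift of +25 (ROT25).
Applying it to towel: t+25=s, o+25=n, w+25=v, e+25=d, l+25=k.

snvdk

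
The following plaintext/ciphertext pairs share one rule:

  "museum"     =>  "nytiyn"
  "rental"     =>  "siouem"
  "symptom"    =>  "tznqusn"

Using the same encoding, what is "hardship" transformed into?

The shift depends on letter class: consonant m→n is +1, but vowel u→y is +4. Two shifts are in play — +4 for a/e/i/o/u, +1 for every other letter.
For hardship: h(cons)+1=i, a(vowel)+4=e, r(cons)+1=s, d(cons)+1=e, s(cons)+1=t, h(cons)+1=i, i(vowel)+4=m, p(cons)+1=q.

iesetimq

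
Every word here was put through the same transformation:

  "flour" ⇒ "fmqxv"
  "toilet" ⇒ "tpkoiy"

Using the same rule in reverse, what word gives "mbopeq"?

mammal

In flour: f→f is +0, l→m is +1, o→q is +2, u→x is +3 — the shift increases by 1 each position. Letter i (0-indexed) is shifted by i+0, so successive shifts are 0, 1, 2, ….
Decoding mbopeq: m−0=m, b−1=a, o−2=m, p−3=m, e−4=a, q−5=l.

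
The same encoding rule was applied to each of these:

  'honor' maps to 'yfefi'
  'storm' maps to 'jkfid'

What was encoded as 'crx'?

Compare letters: h→y is +17, o→f is +17, n→e is +17 — a constant shift. Each letter is shifted forward by 17 in the alphabet (a Caesar shift of +17).
Reversing it on crx: c−17=l, r−17=a, x−17=g.

lag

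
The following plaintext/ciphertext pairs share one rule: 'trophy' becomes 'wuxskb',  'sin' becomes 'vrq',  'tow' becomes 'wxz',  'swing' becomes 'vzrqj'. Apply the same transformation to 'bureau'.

edunjd

The shift depends on letter class: consonant t→w is +3, but vowel o→x is +9. Two shifts are in play — +9 for a/e/i/o/u, +3 for every other letter.
Applying it to bureau: b(cons)+3=e, u(vowel)+9=d, r(cons)+3=u, e(vowel)+9=n, a(vowel)+9=j, u(vowel)+9=d.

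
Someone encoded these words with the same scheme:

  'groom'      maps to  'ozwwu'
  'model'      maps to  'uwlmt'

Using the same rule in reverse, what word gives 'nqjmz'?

fiber

It's a constant shift of +8 (ROT8).
Undoing it on nqjmz: n−8=f, q−8=i, j−8=b, m−8=e, z−8=r.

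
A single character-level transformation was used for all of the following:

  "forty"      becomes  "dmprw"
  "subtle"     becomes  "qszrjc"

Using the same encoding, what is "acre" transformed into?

Compare letters: f→d is +24, o→m is +24, r→p is +24 — a constant shift. It's a constant shift of +24 (ROT24).
On acre: a+24=y, c+24=a, r+24=p, e+24=c.

yapc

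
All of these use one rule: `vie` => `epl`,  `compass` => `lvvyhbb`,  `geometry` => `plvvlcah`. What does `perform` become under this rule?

ylaovav

The shift depends on letter class: consonant v→e is +9, but vowel i→p is +7. Vowels shift forward by 7 and consonants shift forward by 9.
Applying it to perform: p(cons)+9=y, e(vowel)+7=l, r(cons)+9=a, f(cons)+9=o, o(vowel)+7=v, r(cons)+9=a, m(cons)+9=v.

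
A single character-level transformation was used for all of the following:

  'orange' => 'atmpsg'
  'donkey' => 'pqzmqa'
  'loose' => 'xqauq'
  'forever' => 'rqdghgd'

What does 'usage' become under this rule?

gumiq

It's a Vigenère-style cipher with numeric key [12,2]: position i shifts by key[i mod 2].
Applying it to usage: u+12=g, s+2=u, a+12=m, g+2=i, e+12=q.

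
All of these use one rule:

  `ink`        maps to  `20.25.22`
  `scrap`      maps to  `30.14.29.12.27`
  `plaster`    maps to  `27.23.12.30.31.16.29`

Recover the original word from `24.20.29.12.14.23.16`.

miracle

i is letter #9 and maps to 20: an offset of 11. Each letter is replaced by its alphabet position (a=1..z=26) + 11.
Decoding 24.20.29.12.14.23.16: 24→(24−11)÷1=13=m, 20→(20−11)÷1=9=i, 29→(29−11)÷1=18=r, 12→(12−11)÷1=1=a, 14→(14−11)÷1=3=c, 23→(23−11)÷1=12=l, 16→(16−11)÷1=5=e.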